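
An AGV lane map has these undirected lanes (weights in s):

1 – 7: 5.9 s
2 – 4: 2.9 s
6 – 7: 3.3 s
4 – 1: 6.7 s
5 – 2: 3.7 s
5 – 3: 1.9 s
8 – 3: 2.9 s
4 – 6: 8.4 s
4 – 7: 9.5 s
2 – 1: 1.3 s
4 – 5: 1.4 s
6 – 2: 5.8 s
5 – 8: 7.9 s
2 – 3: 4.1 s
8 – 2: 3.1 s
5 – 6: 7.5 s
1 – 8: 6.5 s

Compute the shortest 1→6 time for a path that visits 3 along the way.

Shortest 1→3: 1–2–3 = 5.4
Best 3 to 6: 3–5–6 costing 9.4
Total via 3: 5.4 + 9.4 = 14.8 s.

14.8 s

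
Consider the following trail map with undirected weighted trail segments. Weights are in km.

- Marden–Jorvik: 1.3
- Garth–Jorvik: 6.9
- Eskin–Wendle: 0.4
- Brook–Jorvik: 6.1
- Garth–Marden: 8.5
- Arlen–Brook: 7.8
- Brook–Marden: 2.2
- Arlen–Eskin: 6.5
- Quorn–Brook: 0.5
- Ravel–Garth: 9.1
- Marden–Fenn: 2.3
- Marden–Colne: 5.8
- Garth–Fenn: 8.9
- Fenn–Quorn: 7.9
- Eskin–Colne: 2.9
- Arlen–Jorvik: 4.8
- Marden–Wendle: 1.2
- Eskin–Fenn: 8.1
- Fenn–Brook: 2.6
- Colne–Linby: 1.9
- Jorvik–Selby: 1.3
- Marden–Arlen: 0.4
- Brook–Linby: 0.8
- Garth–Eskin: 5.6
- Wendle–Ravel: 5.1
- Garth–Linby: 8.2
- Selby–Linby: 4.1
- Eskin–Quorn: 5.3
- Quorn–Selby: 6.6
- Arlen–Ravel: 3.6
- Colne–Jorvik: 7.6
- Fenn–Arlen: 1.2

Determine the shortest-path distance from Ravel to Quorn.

Shortest distances from Ravel:
Ravel: 0
Arlen: 3.6  (via Ravel)
Marden: 4  (via Arlen)
Fenn: 4.8  (via Arlen)
Wendle: 5.1  (via Ravel)
Jorvik: 5.3  (via Marden)
Eskin: 5.5  (via Wendle)
Brook: 6.2  (via Marden)
Selby: 6.6  (via Jorvik)
Quorn: 6.7  (via Brook)
Shortest route: Ravel–Arlen–Marden–Brook–Quorn = 6.7 km.

6.7 km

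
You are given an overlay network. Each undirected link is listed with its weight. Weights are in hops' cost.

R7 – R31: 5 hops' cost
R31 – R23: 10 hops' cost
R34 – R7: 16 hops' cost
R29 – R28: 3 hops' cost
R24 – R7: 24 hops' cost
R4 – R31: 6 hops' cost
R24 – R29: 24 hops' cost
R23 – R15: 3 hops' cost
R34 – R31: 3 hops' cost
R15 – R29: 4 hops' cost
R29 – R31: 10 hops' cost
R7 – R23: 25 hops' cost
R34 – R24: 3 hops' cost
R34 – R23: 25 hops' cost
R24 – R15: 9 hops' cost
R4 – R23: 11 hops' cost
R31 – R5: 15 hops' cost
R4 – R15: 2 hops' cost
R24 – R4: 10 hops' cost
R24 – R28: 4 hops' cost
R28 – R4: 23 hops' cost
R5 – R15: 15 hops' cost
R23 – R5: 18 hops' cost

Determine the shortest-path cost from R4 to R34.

Enumerating some paths:
R4 - R24 - R34: 10+3 = 13
R4 - R15 - R24 - R34: 2+9+3 = 14
R4 - R31 - R34: 6+3 = 9
The minimum is 9 hops' cost via R4 - R31 - R34.

9 hops' cost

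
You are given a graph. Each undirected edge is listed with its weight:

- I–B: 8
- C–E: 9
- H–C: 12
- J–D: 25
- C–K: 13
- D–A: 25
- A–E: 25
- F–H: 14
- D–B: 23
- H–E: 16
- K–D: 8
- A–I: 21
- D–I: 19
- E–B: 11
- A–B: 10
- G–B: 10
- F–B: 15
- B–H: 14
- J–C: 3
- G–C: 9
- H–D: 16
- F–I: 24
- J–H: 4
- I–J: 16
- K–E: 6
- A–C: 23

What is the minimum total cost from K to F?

32

Settle nodes by increasing distance from K:
K: 0
E: 6  (via K)
D: 8  (via K)
C: 13  (via K)
J: 16  (via C)
B: 17  (via E)
H: 20  (via J)
G: 22  (via C)
I: 25  (via B)
A: 27  (via B)
F: 32  (via B)
Shortest route: K → E → B → F = 32.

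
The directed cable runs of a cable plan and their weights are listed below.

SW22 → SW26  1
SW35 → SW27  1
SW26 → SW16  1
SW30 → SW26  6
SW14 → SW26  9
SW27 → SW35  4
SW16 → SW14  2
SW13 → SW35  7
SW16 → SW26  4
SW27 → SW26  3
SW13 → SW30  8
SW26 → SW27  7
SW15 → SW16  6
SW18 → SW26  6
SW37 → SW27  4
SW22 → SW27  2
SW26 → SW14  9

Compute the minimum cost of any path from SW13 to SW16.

12

Running Dijkstra from SW13:
SW13: 0
SW35: 7  (via SW13)
SW30: 8  (via SW13)
SW27: 8  (via SW35)
SW26: 11  (via SW27)
SW16: 12  (via SW26)
Shortest route: SW13–SW35–SW27–SW26–SW16 = 12.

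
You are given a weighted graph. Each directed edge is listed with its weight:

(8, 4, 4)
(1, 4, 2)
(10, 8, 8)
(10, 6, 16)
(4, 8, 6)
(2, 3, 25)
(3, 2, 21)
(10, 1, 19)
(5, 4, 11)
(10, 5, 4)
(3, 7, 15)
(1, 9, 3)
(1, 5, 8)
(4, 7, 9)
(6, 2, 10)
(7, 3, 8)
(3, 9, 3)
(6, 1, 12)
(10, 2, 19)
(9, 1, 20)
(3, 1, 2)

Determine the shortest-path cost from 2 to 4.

Enumerating some paths:
2 → 3 → 9 → 1 → 5 → 4: 25+3+20+8+11 = 67
2 → 3 → 1 → 5 → 4: 25+2+8+11 = 46
2 → 3 → 1 → 4: 25+2+2 = 29
2 → 3 → 9 → 1 → 4: 25+3+20+2 = 50
Cheapest is 2 → 3 → 1 → 4 at 29.

29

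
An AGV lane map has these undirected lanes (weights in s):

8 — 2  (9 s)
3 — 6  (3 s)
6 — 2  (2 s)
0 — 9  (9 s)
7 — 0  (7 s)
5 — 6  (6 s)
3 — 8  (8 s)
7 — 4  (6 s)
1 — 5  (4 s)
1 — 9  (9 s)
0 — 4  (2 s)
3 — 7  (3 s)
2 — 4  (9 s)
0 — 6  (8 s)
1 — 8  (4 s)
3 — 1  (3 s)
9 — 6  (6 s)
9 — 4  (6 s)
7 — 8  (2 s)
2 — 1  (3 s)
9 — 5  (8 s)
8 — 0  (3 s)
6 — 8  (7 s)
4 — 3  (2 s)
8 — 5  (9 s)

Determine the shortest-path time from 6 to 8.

7 s

Running Dijkstra from 6:
6: 0
2: 2  (via 6)
3: 3  (via 6)
1: 5  (via 2)
4: 5  (via 3)
5: 6  (via 6)
7: 6  (via 3)
9: 6  (via 6)
0: 7  (via 4)
8: 7  (via 6)
Shortest route: 6 → 8 = 7 s.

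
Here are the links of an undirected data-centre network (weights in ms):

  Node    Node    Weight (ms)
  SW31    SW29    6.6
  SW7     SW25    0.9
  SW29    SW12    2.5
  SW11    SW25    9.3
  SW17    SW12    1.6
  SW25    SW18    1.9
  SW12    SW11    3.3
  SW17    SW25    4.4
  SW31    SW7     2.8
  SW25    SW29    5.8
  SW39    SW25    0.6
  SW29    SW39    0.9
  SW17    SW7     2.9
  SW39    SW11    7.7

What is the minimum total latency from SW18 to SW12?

5.9 ms

Running Dijkstra from SW18:
SW18: 0
SW25: 1.9  (via SW18)
SW39: 2.5  (via SW25)
SW7: 2.8  (via SW25)
SW29: 3.4  (via SW39)
SW31: 5.6  (via SW7)
SW17: 5.7  (via SW7)
SW12: 5.9  (via SW29)
Shortest route: SW18–SW25–SW39–SW29–SW12 = 5.9 ms.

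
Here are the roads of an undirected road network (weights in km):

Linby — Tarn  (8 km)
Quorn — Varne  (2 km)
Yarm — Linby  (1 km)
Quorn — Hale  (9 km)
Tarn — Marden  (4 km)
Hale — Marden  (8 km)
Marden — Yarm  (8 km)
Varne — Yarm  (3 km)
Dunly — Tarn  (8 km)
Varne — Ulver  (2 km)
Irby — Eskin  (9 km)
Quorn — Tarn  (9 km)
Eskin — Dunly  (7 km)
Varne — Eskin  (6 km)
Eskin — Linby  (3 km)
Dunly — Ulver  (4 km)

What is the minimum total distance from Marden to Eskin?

12 km

Running Dijkstra from Marden:
Marden: 0
Tarn: 4  (via Marden)
Hale: 8  (via Marden)
Yarm: 8  (via Marden)
Linby: 9  (via Yarm)
Varne: 11  (via Yarm)
Eskin: 12  (via Linby)
Shortest route: Marden–Yarm–Linby–Eskin = 12 km.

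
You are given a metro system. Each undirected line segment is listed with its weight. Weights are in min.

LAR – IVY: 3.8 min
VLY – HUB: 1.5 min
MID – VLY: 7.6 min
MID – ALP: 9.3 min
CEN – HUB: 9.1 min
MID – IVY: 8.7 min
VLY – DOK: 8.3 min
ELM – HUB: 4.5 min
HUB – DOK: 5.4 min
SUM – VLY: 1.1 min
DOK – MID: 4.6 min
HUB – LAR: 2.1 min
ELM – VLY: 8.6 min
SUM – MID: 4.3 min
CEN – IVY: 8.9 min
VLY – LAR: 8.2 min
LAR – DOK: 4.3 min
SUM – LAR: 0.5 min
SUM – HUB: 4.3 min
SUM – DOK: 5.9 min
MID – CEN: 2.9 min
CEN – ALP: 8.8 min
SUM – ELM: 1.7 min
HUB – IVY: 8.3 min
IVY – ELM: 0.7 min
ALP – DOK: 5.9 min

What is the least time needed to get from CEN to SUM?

Running Dijkstra from CEN:
CEN: 0
MID: 2.9  (via CEN)
SUM: 7.2  (via MID)
Shortest route: CEN → MID → SUM = 7.2 min.

7.2 min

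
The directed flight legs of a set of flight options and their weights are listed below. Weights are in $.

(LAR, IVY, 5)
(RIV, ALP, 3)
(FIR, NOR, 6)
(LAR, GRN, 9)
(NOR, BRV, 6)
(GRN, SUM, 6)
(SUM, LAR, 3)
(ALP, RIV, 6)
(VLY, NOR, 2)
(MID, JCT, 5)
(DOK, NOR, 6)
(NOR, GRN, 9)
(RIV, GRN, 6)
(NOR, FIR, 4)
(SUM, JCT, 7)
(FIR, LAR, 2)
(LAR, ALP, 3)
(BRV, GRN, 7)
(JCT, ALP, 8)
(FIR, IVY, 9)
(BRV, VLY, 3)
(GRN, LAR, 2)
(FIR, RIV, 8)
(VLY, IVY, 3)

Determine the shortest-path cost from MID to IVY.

Shortest distances from MID:
MID: 0
JCT: 5  (via MID)
ALP: 13  (via JCT)
RIV: 19  (via ALP)
GRN: 25  (via RIV)
LAR: 27  (via GRN)
SUM: 31  (via GRN)
IVY: 32  (via LAR)
Shortest route: MID → JCT → ALP → RIV → GRN → LAR → IVY = $32.

$32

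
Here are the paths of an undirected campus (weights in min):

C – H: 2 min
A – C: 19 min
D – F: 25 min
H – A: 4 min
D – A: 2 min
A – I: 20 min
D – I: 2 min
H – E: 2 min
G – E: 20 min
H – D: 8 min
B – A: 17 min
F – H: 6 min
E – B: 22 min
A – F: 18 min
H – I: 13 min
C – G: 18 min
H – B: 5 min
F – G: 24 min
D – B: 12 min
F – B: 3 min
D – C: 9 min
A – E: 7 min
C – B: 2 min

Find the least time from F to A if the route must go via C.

Best F to C: F–B–C costing 5
Best C to A: C–H–A costing 6
Total via C: 5 + 6 = 11 min.

11 min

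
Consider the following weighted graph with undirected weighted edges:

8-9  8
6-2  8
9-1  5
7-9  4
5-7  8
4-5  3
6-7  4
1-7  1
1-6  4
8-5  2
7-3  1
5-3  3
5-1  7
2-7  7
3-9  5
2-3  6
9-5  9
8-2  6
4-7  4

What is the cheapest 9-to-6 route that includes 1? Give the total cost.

9

Best 9 to 1: 9–1 costing 5
Shortest 1→6: 1–6 = 4
Total via 1: 5 + 4 = 9.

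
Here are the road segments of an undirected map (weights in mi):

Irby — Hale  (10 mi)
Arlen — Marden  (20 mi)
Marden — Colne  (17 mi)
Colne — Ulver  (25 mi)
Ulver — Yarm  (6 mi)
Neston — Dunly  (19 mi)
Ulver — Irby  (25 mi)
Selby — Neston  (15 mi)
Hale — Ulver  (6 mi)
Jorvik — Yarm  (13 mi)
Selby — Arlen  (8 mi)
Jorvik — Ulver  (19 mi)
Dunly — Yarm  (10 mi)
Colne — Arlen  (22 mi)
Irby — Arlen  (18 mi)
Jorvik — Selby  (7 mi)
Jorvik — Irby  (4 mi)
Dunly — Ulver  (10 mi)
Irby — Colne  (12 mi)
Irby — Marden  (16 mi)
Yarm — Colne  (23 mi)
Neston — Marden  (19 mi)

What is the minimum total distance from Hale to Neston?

35 mi

Enumerating some paths:
Hale - Ulver - Dunly - Neston: 6+10+19 = 35
Hale - Irby - Jorvik - Selby - Neston: 10+4+7+15 = 36
Cheapest is Hale - Ulver - Dunly - Neston at 35 mi.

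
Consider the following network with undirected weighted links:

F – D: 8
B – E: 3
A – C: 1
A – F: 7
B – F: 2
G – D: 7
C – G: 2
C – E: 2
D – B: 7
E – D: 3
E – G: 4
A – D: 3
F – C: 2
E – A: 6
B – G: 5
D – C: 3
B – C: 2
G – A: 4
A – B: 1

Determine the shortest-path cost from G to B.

4

Running Dijkstra from G:
G: 0
C: 2  (via G)
A: 3  (via C)
B: 4  (via C)
Shortest route: G–C–B = 4.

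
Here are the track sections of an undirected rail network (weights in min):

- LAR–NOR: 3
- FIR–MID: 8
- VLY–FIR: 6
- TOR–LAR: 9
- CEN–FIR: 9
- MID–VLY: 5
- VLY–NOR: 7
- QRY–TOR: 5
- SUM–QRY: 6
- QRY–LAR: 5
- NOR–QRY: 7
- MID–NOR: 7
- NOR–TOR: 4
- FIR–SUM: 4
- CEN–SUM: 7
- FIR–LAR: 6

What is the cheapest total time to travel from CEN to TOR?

Candidate routes:
CEN–SUM–QRY–NOR–TOR: 7+6+7+4 = 24
CEN–FIR–LAR–NOR–TOR: 9+6+3+4 = 22
CEN–SUM–QRY–TOR: 7+6+5 = 18
Cheapest is CEN–SUM–QRY–TOR at 18 min.

18 min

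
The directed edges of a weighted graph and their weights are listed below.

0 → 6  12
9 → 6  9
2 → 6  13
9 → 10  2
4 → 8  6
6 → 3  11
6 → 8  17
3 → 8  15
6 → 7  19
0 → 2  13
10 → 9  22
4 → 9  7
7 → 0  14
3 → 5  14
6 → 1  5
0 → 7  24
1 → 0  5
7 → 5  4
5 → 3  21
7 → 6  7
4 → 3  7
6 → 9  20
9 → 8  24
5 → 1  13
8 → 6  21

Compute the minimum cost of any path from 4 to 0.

26

Shortest distances from 4:
4: 0
8: 6  (via 4)
3: 7  (via 4)
9: 7  (via 4)
10: 9  (via 9)
6: 16  (via 9)
1: 21  (via 6)
5: 21  (via 3)
0: 26  (via 1)
Shortest route: 4 → 9 → 6 → 1 → 0 = 26.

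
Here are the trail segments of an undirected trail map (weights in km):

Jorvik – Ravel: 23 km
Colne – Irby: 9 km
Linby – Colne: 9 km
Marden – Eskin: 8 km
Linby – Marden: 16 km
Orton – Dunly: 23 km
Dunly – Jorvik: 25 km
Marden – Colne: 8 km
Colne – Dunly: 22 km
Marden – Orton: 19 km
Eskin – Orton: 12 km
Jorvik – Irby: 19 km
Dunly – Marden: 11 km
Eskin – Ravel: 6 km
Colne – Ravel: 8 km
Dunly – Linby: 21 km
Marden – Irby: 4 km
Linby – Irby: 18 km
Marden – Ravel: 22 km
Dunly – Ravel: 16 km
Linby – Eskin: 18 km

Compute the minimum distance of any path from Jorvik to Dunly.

Enumerating some paths:
Jorvik–Dunly: 25 = 25
Jorvik–Irby–Marden–Dunly: 19+4+11 = 34
The minimum is 25 km via Jorvik–Dunly.

25 km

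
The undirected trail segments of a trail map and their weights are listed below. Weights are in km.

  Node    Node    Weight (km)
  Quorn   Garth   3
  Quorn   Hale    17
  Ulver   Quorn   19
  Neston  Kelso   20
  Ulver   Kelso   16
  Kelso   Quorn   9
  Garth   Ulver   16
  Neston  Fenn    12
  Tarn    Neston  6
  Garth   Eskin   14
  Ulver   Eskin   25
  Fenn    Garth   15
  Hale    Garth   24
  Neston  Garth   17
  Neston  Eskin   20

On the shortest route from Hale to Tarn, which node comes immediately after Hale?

Candidate routes:
Hale - Quorn - Garth - Neston - Tarn: 17+3+17+6 = 43
Hale - Garth - Neston - Tarn: 24+17+6 = 47
The minimum is 43 km via Hale - Quorn - Garth - Neston - Tarn.
So from Hale the first move is to Quorn.

Quorn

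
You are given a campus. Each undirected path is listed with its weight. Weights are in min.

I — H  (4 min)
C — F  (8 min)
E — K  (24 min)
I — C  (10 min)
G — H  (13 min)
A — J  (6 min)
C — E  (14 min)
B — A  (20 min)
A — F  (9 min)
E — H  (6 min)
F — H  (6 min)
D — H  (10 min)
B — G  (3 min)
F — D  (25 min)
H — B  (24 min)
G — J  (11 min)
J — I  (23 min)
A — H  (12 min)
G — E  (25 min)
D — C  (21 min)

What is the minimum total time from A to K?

Enumerating some paths:
A–F–H–E–K: 9+6+6+24 = 45
A–J–G–H–E–K: 6+11+13+6+24 = 60
A–H–E–K: 12+6+24 = 42
A–F–C–E–K: 9+8+14+24 = 55
Cheapest is A–H–E–K at 42 min.

42 min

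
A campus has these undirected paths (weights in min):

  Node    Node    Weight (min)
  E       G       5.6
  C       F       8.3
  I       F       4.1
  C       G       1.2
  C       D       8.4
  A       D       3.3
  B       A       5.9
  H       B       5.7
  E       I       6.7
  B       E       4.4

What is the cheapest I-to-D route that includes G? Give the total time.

Best I to G: I–E–G costing 12.3
Best G to D: G–C–D costing 9.6
Total via G: 12.3 + 9.6 = 21.9 min.

21.9 min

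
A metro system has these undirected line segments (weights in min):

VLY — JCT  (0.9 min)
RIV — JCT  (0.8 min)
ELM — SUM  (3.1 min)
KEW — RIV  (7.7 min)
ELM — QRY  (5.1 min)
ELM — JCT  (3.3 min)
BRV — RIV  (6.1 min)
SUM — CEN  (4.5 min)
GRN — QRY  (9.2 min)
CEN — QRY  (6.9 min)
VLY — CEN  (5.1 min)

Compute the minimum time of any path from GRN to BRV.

Candidate routes:
GRN–QRY–CEN–VLY–JCT–RIV–BRV: 9.2+6.9+5.1+0.9+0.8+6.1 = 29
GRN–QRY–ELM–JCT–RIV–BRV: 9.2+5.1+3.3+0.8+6.1 = 24.5
GRN–QRY–CEN–SUM–ELM–JCT–RIV–BRV: 9.2+6.9+4.5+3.1+3.3+0.8+6.1 = 33.9
The minimum is 24.5 min via GRN–QRY–ELM–JCT–RIV–BRV.

24.5 min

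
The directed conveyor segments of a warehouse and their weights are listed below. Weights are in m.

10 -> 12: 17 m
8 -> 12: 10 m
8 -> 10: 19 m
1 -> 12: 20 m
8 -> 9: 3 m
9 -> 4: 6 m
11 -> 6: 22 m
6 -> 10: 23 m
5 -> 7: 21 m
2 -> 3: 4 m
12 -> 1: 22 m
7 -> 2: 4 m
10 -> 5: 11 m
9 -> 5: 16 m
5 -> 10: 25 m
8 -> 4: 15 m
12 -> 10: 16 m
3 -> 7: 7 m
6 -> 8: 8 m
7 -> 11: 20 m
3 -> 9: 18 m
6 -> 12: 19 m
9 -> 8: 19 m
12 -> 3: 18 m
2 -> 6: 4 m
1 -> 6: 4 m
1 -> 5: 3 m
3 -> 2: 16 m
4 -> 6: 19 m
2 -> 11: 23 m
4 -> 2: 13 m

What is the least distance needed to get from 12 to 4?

Settle nodes by increasing distance from 12:
12: 0
10: 16  (via 12)
3: 18  (via 12)
1: 22  (via 12)
5: 25  (via 1)
7: 25  (via 3)
6: 26  (via 1)
2: 29  (via 7)
8: 34  (via 6)
9: 36  (via 3)
4: 42  (via 9)
Shortest route: 12 → 3 → 9 → 4 = 42 m.

42 m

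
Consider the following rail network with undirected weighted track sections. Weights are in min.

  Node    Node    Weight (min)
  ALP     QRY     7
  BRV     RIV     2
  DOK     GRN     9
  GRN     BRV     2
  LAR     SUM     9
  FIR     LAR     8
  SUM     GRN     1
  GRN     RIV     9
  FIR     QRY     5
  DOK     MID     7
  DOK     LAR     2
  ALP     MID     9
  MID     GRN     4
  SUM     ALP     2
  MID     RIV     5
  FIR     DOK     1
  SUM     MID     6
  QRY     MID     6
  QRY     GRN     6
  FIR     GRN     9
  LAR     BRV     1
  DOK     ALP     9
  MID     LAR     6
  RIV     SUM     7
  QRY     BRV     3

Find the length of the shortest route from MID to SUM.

5 min

Enumerating some paths:
MID–SUM: 6 = 6
MID–LAR–BRV–GRN–SUM: 6+1+2+1 = 10
MID–RIV–BRV–GRN–SUM: 5+2+2+1 = 10
MID–GRN–SUM: 4+1 = 5
The minimum is 5 min via MID–GRN–SUM.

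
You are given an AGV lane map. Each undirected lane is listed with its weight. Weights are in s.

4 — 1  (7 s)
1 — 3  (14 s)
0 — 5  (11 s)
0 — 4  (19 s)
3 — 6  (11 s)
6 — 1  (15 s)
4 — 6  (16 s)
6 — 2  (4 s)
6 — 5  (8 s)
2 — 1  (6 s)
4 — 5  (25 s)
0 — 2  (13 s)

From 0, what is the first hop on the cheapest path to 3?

2

Compare a few routes:
0 → 5 → 6 → 3: 11+8+11 = 30
0 → 2 → 6 → 3: 13+4+11 = 28
0 → 2 → 1 → 3: 13+6+14 = 33
Cheapest is 0 → 2 → 6 → 3 at 28 s.
So from 0 the first move is to 2.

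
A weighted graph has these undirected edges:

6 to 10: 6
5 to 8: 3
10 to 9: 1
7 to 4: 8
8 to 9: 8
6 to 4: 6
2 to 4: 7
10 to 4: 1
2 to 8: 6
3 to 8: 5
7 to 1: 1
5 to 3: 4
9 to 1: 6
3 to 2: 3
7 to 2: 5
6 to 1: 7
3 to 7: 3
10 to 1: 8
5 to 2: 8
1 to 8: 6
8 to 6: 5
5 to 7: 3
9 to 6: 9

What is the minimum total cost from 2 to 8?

Settle nodes by increasing distance from 2:
2: 0
3: 3  (via 2)
7: 5  (via 2)
1: 6  (via 7)
8: 6  (via 2)
Shortest route: 2–8 = 6.

6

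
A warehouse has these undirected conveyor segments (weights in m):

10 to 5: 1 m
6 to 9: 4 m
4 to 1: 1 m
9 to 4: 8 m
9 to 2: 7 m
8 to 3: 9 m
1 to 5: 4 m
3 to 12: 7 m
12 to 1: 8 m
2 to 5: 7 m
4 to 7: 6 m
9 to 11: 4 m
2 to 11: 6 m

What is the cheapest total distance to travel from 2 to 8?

Enumerating some paths:
2–5–1–12–3–8: 7+4+8+7+9 = 35
2–9–4–1–12–3–8: 7+8+1+8+7+9 = 40
Cheapest is 2–5–1–12–3–8 at 35 m.

35 m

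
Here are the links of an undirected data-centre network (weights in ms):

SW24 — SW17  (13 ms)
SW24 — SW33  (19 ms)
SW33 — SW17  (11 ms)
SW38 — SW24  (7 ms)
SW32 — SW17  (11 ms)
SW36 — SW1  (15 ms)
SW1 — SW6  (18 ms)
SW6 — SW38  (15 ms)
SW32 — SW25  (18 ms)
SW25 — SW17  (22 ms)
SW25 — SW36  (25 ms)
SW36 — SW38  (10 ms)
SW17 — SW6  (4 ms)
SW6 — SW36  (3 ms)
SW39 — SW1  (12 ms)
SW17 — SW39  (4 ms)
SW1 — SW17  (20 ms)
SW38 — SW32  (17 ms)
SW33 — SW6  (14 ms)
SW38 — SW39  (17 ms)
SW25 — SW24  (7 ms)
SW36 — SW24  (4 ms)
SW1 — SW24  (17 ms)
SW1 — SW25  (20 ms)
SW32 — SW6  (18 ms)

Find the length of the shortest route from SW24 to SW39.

Compare a few routes:
SW24–SW17–SW39: 13+4 = 17
SW24–SW38–SW39: 7+17 = 24
SW24–SW38–SW36–SW6–SW17–SW39: 7+10+3+4+4 = 28
SW24–SW36–SW6–SW17–SW39: 4+3+4+4 = 15
The minimum is 15 ms via SW24–SW36–SW6–SW17–SW39.

15 ms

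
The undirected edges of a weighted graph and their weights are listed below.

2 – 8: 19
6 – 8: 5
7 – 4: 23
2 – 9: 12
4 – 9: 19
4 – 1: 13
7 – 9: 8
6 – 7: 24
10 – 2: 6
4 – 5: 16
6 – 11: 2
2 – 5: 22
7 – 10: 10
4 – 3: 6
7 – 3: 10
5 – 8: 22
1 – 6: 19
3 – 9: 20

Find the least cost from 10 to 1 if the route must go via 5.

57

Shortest 10→5: 10 → 2 → 5 = 28
Best 5 to 1: 5 → 4 → 1 costing 29
Total via 5: 28 + 29 = 57.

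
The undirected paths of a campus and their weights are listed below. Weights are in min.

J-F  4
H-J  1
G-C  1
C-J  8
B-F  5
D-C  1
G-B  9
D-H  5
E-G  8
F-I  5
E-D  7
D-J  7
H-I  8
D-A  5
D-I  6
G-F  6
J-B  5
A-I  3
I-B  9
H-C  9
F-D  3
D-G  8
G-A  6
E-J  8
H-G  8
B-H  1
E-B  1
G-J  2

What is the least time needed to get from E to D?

Running Dijkstra from E:
E: 0
B: 1  (via E)
H: 2  (via B)
J: 3  (via H)
G: 5  (via J)
C: 6  (via G)
F: 6  (via B)
D: 7  (via E)
Shortest route: E → D = 7 min.

7 min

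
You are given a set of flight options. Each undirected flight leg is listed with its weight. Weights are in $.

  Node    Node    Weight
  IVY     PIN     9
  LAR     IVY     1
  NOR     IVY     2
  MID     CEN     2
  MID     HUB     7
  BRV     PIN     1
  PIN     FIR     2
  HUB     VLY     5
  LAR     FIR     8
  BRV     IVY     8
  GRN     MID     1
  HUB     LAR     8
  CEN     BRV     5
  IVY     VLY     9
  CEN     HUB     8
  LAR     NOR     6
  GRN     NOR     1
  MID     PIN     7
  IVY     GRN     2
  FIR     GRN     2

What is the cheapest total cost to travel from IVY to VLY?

$9

Enumerating some paths:
IVY → NOR → GRN → MID → HUB → VLY: 2+1+1+7+5 = 16
IVY → VLY: 9 = 9
IVY → GRN → MID → HUB → VLY: 2+1+7+5 = 15
IVY → LAR → HUB → VLY: 1+8+5 = 14
Cheapest is IVY → VLY at $9.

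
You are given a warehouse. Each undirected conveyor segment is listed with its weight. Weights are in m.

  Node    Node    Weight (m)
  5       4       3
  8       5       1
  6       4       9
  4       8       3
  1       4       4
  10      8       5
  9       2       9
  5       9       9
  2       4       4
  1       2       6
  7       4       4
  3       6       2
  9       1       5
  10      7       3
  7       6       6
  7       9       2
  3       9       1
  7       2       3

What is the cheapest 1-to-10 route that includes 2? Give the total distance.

12 m

Shortest 1→2: 1–2 = 6
Shortest 2→10: 2–7–10 = 6
Total via 2: 6 + 6 = 12 m.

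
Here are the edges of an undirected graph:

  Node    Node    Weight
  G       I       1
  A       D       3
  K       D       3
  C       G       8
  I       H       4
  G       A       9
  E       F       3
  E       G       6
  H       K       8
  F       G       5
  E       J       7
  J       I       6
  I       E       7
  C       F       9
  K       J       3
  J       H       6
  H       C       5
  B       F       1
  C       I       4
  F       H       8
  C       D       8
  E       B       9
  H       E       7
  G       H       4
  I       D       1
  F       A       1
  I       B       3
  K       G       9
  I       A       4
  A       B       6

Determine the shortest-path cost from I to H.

4

Compare a few routes:
I–H: 4 = 4
I–C–H: 4+5 = 9
I–G–H: 1+4 = 5
Cheapest is I–H at 4.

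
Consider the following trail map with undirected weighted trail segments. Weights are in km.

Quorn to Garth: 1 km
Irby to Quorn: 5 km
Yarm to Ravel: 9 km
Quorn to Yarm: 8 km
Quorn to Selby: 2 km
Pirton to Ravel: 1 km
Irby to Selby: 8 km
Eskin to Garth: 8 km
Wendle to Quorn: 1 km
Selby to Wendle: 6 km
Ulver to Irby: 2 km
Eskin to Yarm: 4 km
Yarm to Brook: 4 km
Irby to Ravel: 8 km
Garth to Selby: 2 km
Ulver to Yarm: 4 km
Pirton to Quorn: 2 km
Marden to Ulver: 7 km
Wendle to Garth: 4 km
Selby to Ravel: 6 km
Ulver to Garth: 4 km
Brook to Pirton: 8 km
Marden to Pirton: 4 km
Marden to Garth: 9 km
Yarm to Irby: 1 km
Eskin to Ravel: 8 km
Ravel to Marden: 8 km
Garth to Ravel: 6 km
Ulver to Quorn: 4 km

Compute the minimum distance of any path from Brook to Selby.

12 km

Enumerating some paths:
Brook → Yarm → Irby → Selby: 4+1+8 = 13
Brook → Pirton → Quorn → Garth → Selby: 8+2+1+2 = 13
Brook → Yarm → Irby → Quorn → Selby: 4+1+5+2 = 12
Cheapest is Brook → Yarm → Irby → Quorn → Selby at 12 km.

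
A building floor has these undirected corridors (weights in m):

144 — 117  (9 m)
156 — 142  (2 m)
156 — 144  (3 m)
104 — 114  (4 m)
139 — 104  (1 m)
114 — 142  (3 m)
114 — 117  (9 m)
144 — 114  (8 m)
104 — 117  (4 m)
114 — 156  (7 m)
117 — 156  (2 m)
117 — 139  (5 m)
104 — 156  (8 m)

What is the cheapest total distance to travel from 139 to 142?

8 m

Running Dijkstra from 139:
139: 0
104: 1  (via 139)
117: 5  (via 139)
114: 5  (via 104)
156: 7  (via 117)
142: 8  (via 114)
Shortest route: 139–104–114–142 = 8 m.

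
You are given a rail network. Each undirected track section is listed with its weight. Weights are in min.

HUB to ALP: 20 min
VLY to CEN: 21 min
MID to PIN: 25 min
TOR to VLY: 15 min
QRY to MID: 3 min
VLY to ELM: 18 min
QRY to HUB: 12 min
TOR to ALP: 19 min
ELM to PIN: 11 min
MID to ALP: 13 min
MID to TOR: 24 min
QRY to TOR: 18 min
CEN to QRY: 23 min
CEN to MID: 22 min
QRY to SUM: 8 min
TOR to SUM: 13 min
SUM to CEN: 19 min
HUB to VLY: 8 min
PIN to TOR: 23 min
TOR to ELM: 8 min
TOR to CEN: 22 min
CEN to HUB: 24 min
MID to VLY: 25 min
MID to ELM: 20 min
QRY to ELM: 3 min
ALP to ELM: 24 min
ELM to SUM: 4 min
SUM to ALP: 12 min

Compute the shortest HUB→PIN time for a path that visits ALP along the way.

47 min

Shortest HUB→ALP: HUB → ALP = 20
Shortest ALP→PIN: ALP → SUM → ELM → PIN = 27
Total via ALP: 20 + 27 = 47 min.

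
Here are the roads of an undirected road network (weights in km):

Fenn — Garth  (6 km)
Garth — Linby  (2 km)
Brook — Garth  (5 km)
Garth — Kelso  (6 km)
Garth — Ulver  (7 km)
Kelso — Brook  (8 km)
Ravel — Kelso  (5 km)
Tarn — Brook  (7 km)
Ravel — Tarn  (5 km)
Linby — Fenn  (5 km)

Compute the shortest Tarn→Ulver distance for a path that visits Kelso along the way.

Shortest Tarn→Kelso: Tarn–Ravel–Kelso = 10
Best Kelso to Ulver: Kelso–Garth–Ulver costing 13
Total via Kelso: 10 + 13 = 23 km.

23 km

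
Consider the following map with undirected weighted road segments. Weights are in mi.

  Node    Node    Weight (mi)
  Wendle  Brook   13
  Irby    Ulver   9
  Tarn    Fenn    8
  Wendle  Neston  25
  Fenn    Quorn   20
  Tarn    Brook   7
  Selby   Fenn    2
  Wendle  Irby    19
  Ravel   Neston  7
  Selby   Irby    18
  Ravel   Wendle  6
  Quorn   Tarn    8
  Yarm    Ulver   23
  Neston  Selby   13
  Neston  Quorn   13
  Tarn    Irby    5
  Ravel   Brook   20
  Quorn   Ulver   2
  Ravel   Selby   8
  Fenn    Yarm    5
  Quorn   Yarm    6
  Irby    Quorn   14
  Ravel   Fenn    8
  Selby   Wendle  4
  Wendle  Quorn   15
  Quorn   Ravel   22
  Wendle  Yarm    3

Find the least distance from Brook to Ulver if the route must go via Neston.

Shortest Brook→Neston: Brook → Wendle → Ravel → Neston = 26
Best Neston to Ulver: Neston → Quorn → Ulver costing 15
Total via Neston: 26 + 15 = 41 mi.

41 mi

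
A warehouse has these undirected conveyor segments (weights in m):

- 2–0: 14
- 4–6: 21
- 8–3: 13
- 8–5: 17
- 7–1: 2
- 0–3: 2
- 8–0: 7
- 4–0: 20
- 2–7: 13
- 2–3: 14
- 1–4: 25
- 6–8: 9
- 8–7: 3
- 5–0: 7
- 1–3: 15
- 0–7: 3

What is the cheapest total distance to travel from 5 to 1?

Shortest distances from 5:
5: 0
0: 7  (via 5)
3: 9  (via 0)
7: 10  (via 0)
1: 12  (via 7)
Shortest route: 5–0–7–1 = 12 m.

12 m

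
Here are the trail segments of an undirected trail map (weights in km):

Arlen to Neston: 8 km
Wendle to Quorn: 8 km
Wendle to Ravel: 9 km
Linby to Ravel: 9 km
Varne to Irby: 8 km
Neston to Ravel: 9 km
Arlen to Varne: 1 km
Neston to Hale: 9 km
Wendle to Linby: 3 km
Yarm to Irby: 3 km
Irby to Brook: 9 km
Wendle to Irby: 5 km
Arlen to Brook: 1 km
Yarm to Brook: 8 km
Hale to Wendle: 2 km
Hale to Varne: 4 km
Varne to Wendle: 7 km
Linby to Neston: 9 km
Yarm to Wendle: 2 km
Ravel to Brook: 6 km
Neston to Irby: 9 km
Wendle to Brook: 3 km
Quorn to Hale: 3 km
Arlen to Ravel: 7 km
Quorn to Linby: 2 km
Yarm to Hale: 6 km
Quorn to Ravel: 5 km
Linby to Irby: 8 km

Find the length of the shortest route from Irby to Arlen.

9 km

Candidate routes:
Irby → Wendle → Hale → Varne → Arlen: 5+2+4+1 = 12
Irby → Wendle → Brook → Arlen: 5+3+1 = 9
Irby → Brook → Arlen: 9+1 = 10
The minimum is 9 km via Irby → Wendle → Brook → Arlen.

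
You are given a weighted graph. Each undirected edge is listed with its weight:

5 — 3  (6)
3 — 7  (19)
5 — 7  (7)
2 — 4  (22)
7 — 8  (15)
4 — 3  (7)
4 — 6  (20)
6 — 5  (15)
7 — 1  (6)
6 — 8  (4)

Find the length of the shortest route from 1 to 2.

48

Compare a few routes:
1 - 7 - 3 - 4 - 2: 6+19+7+22 = 54
1 - 7 - 5 - 3 - 4 - 2: 6+7+6+7+22 = 48
The minimum is 48 via 1 - 7 - 5 - 3 - 4 - 2.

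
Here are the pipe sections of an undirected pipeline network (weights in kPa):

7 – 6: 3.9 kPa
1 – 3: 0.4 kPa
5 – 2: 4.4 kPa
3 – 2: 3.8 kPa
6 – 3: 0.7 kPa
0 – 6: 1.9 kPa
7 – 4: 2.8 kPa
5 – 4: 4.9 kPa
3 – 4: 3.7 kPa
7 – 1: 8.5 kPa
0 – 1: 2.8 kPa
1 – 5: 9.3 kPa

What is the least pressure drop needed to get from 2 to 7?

8.4 kPa

Shortest distances from 2:
2: 0
3: 3.8  (via 2)
1: 4.2  (via 3)
5: 4.4  (via 2)
6: 4.5  (via 3)
0: 6.4  (via 6)
4: 7.5  (via 3)
7: 8.4  (via 6)
Shortest route: 2 → 3 → 6 → 7 = 8.4 kPa.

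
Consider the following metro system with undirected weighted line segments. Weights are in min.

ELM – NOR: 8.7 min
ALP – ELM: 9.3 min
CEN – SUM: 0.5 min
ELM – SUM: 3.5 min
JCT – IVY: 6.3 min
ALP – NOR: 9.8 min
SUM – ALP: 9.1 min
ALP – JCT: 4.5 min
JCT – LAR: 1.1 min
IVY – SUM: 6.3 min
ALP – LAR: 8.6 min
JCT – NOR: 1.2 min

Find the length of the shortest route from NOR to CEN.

12.7 min

Compare a few routes:
NOR → JCT → ALP → SUM → CEN: 1.2+4.5+9.1+0.5 = 15.3
NOR → JCT → IVY → SUM → CEN: 1.2+6.3+6.3+0.5 = 14.3
NOR → ELM → SUM → CEN: 8.7+3.5+0.5 = 12.7
Cheapest is NOR → ELM → SUM → CEN at 12.7 min.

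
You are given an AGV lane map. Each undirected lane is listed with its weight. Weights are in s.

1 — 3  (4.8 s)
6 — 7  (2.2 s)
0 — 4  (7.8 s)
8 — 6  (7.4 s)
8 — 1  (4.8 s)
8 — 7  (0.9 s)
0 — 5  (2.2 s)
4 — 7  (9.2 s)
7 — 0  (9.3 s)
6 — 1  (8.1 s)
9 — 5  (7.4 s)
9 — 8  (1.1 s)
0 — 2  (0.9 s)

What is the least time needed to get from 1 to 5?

Compare a few routes:
1 - 6 - 7 - 8 - 9 - 5: 8.1+2.2+0.9+1.1+7.4 = 19.7
1 - 8 - 9 - 5: 4.8+1.1+7.4 = 13.3
1 - 8 - 7 - 0 - 5: 4.8+0.9+9.3+2.2 = 17.2
1 - 6 - 7 - 0 - 5: 8.1+2.2+9.3+2.2 = 21.8
The minimum is 13.3 s via 1 - 8 - 9 - 5.

13.3 s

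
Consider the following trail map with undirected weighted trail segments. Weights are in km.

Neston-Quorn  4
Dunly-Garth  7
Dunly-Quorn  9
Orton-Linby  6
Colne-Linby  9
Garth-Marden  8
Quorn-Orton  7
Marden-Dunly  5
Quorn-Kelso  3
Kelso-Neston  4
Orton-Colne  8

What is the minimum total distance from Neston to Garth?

20 km

Compare a few routes:
Neston - Kelso - Quorn - Dunly - Garth: 4+3+9+7 = 23
Neston - Quorn - Dunly - Garth: 4+9+7 = 20
Cheapest is Neston - Quorn - Dunly - Garth at 20 km.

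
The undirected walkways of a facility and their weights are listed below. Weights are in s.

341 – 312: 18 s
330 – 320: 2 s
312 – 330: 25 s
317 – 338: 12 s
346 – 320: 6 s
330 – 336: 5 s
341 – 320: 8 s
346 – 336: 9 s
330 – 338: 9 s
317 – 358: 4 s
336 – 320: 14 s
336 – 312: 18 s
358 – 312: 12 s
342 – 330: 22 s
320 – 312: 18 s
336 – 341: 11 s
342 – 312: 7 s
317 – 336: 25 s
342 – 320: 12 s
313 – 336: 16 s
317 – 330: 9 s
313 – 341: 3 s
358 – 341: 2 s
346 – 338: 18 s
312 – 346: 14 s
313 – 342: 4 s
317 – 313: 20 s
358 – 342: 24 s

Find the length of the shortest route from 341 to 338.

Enumerating some paths:
341–358–317–330–338: 2+4+9+9 = 24
341–358–317–338: 2+4+12 = 18
341–320–330–338: 8+2+9 = 19
341–336–330–338: 11+5+9 = 25
The minimum is 18 s via 341–358–317–338.

18 s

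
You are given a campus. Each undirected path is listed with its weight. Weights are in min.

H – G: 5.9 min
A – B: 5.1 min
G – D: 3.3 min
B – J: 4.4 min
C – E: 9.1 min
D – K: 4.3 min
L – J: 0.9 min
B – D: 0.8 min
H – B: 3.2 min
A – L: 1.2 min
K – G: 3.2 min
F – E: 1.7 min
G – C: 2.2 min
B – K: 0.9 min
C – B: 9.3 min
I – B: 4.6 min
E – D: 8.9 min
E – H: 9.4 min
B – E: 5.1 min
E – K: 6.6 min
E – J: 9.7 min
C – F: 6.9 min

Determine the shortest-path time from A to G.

Enumerating some paths:
A - L - J - B - K - G: 1.2+0.9+4.4+0.9+3.2 = 10.6
A - B - D - G: 5.1+0.8+3.3 = 9.2
Cheapest is A - B - D - G at 9.2 min.

9.2 min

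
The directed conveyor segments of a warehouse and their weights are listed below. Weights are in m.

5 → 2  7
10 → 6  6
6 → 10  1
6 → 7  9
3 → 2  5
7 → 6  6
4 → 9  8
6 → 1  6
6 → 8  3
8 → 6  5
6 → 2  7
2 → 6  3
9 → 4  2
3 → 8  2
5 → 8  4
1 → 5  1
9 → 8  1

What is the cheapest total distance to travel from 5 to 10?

10 m

Settle nodes by increasing distance from 5:
5: 0
8: 4  (via 5)
2: 7  (via 5)
6: 9  (via 8)
10: 10  (via 6)
Shortest route: 5–8–6–10 = 10 m.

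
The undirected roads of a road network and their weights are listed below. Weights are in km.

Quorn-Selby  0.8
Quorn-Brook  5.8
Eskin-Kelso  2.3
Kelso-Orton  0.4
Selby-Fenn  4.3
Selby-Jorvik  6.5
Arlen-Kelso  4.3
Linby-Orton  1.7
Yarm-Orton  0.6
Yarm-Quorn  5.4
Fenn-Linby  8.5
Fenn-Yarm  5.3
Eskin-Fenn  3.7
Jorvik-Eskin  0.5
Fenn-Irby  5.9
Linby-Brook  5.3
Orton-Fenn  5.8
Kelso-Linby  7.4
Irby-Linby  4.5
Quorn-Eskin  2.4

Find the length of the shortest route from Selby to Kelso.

Enumerating some paths:
Selby - Quorn - Eskin - Kelso: 0.8+2.4+2.3 = 5.5
Selby - Quorn - Yarm - Orton - Kelso: 0.8+5.4+0.6+0.4 = 7.2
Cheapest is Selby - Quorn - Eskin - Kelso at 5.5 km.

5.5 km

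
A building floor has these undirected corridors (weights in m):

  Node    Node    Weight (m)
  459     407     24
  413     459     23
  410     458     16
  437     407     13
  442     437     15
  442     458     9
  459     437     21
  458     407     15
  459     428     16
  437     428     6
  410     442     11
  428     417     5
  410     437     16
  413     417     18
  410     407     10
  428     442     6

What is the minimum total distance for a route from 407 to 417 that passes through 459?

Shortest 407→459: 407–459 = 24
Best 459 to 417: 459–428–417 costing 21
Total via 459: 24 + 21 = 45 m.

45 m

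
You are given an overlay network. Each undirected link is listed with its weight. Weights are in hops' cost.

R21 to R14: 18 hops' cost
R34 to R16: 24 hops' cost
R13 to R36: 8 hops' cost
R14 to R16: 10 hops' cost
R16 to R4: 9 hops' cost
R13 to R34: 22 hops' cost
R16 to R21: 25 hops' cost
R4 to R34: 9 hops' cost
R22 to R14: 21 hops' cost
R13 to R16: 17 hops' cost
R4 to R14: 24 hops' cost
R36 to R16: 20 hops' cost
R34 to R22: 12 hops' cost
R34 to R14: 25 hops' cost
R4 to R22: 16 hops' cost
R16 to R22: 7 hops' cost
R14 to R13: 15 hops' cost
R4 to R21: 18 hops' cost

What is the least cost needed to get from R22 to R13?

Candidate routes:
R22–R16–R14–R13: 7+10+15 = 32
R22–R34–R13: 12+22 = 34
R22–R16–R13: 7+17 = 24
Cheapest is R22–R16–R13 at 24 hops' cost.

24 hops' cost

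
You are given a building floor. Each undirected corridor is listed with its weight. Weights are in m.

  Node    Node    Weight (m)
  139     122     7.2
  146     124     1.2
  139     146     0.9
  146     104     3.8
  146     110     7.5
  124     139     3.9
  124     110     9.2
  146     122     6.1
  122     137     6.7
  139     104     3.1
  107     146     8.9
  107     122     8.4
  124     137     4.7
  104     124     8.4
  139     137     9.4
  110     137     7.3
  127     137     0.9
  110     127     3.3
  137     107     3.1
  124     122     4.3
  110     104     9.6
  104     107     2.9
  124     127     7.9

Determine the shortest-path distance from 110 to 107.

Candidate routes:
110 → 146 → 104 → 107: 7.5+3.8+2.9 = 14.2
110 → 104 → 107: 9.6+2.9 = 12.5
110 → 137 → 107: 7.3+3.1 = 10.4
110 → 127 → 137 → 107: 3.3+0.9+3.1 = 7.3
Cheapest is 110 → 127 → 137 → 107 at 7.3 m.

7.3 m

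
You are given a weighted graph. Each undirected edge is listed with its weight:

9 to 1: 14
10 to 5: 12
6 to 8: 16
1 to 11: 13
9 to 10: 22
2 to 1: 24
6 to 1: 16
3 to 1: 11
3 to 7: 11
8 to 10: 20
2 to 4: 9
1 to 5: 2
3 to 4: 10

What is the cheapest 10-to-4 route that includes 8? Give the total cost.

73

Shortest 10→8: 10–8 = 20
Shortest 8→4: 8–6–1–3–4 = 53
Total via 8: 20 + 53 = 73.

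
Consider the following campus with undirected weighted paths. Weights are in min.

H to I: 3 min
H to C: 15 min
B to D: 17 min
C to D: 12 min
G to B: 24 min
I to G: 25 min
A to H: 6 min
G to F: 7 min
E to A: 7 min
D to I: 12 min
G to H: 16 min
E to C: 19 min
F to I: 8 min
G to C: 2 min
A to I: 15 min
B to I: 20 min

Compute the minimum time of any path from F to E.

Compare a few routes:
F–G–C–E: 7+2+19 = 28
F–I–H–A–E: 8+3+6+7 = 24
Cheapest is F–I–H–A–E at 24 min.

24 min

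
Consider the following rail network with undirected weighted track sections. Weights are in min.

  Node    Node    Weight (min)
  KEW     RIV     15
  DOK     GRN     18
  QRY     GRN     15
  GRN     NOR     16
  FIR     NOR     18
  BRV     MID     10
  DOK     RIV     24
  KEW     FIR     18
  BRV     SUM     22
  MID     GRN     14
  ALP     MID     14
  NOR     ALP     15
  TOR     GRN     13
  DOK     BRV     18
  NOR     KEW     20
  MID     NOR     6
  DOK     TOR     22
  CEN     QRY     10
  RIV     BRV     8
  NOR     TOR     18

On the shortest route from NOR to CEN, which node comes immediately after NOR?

GRN

Compare a few routes:
NOR–MID–GRN–QRY–CEN: 6+14+15+10 = 45
NOR–GRN–QRY–CEN: 16+15+10 = 41
Cheapest is NOR–GRN–QRY–CEN at 41 min.
So from NOR the first move is to GRN.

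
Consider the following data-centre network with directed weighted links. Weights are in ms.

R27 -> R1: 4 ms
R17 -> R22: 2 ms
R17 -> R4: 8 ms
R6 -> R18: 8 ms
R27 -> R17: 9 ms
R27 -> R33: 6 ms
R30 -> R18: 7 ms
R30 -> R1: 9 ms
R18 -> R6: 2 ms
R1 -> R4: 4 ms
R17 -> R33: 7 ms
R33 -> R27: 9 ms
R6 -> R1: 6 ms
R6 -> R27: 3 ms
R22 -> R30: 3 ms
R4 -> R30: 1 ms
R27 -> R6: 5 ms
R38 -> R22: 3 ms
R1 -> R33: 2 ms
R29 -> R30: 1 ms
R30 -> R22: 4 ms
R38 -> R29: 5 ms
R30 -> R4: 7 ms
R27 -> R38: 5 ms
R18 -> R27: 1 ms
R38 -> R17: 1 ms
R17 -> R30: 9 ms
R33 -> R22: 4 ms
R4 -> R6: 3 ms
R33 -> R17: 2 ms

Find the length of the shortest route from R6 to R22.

11 ms

Running Dijkstra from R6:
R6: 0
R27: 3  (via R6)
R1: 6  (via R6)
R18: 8  (via R6)
R33: 8  (via R1)
R38: 8  (via R27)
R17: 9  (via R38)
R4: 10  (via R1)
R22: 11  (via R38)
Shortest route: R6 → R27 → R38 → R22 = 11 ms.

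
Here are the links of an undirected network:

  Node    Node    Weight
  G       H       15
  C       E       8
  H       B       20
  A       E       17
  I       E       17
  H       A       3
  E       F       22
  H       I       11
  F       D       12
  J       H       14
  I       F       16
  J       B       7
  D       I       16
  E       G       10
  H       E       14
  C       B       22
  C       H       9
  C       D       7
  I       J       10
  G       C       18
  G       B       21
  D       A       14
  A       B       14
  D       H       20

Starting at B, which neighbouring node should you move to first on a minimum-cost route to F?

J

Compare a few routes:
B–A–D–F: 14+14+12 = 40
B–C–D–F: 22+7+12 = 41
B–J–I–F: 7+10+16 = 33
Cheapest is B–J–I–F at 33.
So from B the first move is to J.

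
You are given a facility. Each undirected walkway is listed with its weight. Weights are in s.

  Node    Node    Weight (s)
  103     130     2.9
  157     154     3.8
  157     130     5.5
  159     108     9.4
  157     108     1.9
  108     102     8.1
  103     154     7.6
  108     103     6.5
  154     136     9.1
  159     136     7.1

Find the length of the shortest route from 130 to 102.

Shortest distances from 130:
130: 0
103: 2.9  (via 130)
157: 5.5  (via 130)
108: 7.4  (via 157)
154: 9.3  (via 157)
102: 15.5  (via 108)
Shortest route: 130 → 157 → 108 → 102 = 15.5 s.

15.5 s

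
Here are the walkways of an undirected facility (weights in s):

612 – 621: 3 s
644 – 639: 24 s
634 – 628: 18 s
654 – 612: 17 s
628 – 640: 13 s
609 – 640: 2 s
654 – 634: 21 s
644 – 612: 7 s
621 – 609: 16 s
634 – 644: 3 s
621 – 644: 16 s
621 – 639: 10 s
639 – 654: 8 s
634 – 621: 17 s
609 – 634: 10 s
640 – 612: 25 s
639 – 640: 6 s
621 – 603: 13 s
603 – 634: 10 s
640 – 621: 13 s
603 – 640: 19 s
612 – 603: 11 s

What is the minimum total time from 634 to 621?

13 s

Compare a few routes:
634 - 621: 17 = 17
634 - 644 - 621: 3+16 = 19
634 - 603 - 621: 10+13 = 23
634 - 644 - 612 - 621: 3+7+3 = 13
Cheapest is 634 - 644 - 612 - 621 at 13 s.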